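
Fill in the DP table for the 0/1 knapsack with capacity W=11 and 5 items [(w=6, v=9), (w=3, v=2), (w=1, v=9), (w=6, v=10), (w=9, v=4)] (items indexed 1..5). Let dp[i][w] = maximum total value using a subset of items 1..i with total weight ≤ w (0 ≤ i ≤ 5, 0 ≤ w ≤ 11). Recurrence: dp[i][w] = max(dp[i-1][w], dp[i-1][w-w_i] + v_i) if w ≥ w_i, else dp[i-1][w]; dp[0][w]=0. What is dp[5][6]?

i\w   0   1   2   3   4   5   6   7   8   9  10  11
  0   0   0   0   0   0   0   0   0   0   0   0   0
  1   0   0   0   0   0   0   9   9   9   9   9   9
  2   0   0   0   2   2   2   9   9   9  11  11  11
  3   0   9   9   9  11  11  11  18  18  18  20  20
  4   0   9   9   9  11  11  11  19  19  19  21  21
  5   0   9   9   9  11  11  11  19  19  19  21  21

11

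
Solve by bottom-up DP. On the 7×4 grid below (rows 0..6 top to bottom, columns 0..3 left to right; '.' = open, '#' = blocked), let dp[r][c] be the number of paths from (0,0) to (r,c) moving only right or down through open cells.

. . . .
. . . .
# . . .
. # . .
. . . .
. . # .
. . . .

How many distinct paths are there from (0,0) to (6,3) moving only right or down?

19

r\c   0   1   2   3
  0   1   1   1   1
  1   1   2   3   4
  2   0   2   5   9
  3   0   0   5  14
  4   0   0   5  19
  5   0   0   0  19
  6   0   0   0  19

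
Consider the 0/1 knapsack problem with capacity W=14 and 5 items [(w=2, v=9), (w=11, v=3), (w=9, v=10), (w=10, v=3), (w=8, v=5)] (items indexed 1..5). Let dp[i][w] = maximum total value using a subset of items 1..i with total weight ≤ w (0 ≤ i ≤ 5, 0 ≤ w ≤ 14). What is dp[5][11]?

19

i\w   0   1   2   3   4   5   6   7   8   9  10  11  12  13  14
  0   0   0   0   0   0   0   0   0   0   0   0   0   0   0   0
  1   0   0   9   9   9   9   9   9   9   9   9   9   9   9   9
  2   0   0   9   9   9   9   9   9   9   9   9   9   9  12  12
  3   0   0   9   9   9   9   9   9   9  10  10  19  19  19  19
  4   0   0   9   9   9   9   9   9   9  10  10  19  19  19  19
  5   0   0   9   9   9   9   9   9   9  10  14  19  19  19  19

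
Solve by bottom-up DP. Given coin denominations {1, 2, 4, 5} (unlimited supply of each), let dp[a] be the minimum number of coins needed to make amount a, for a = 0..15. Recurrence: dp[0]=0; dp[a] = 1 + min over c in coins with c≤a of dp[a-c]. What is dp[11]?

 a  0  1  2  3  4  5  6  7  8  9 10 11 12 13 14 15
dp  0  1  1  2  1  1  2  2  2  2  2  3  3  3  3  3

3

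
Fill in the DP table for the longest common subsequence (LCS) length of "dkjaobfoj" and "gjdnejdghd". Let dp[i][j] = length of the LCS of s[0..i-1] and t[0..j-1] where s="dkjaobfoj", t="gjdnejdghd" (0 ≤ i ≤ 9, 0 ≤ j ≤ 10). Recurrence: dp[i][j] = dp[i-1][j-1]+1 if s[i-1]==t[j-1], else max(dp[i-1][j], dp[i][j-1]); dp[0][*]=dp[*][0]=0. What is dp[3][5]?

1

   ''  g  j  d  n  e  j  d  g  h  d
''  0  0  0  0  0  0  0  0  0  0  0
 d  0  0  0  1  1  1  1  1  1  1  1
 k  0  0  0  1  1  1  1  1  1  1  1
 j  0  0  1  1  1  1  2  2  2  2  2
 a  0  0  1  1  1  1  2  2  2  2  2
 o  0  0  1  1  1  1  2  2  2  2  2
 b  0  0  1  1  1  1  2  2  2  2  2
 f  0  0  1  1  1  1  2  2  2  2  2
 o  0  0  1  1  1  1  2  2  2  2  2
 j  0  0  1  1  1  1  2  2  2  2  2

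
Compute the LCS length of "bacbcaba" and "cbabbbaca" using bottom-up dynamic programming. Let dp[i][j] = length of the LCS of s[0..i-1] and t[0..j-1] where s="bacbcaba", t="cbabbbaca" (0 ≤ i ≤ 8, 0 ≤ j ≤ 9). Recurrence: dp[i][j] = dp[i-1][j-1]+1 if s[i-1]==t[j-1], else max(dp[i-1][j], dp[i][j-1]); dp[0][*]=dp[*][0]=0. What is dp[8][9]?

   ''  c  b  a  b  b  b  a  c  a
''  0  0  0  0  0  0  0  0  0  0
 b  0  0  1  1  1  1  1  1  1  1
 a  0  0  1  2  2  2  2  2  2  2
 c  0  1  1  2  2  2  2  2  3  3
 b  0  1  2  2  3  3  3  3  3  3
 c  0  1  2  2  3  3  3  3  4  4
 a  0  1  2  3  3  3  3  4  4  5
 b  0  1  2  3  4  4  4  4  4  5
 a  0  1  2  3  4  4  4  5  5  5

5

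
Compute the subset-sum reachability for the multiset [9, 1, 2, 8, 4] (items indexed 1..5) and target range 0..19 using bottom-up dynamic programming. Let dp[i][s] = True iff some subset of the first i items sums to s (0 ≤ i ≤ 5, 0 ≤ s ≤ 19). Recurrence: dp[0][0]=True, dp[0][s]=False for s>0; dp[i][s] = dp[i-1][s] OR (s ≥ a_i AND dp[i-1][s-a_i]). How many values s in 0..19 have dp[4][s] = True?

i\s   0   1   2   3   4   5   6   7   8   9  10  11  12  13  14  15  16  17  18  19
  0   T   F   F   F   F   F   F   F   F   F   F   F   F   F   F   F   F   F   F   F
  1   T   F   F   F   F   F   F   F   F   T   F   F   F   F   F   F   F   F   F   F
  2   T   T   F   F   F   F   F   F   F   T   T   F   F   F   F   F   F   F   F   F
  3   T   T   T   T   F   F   F   F   F   T   T   T   T   F   F   F   F   F   F   F
  4   T   T   T   T   F   F   F   F   T   T   T   T   T   F   F   F   F   T   T   T
  5   T   T   T   T   T   T   T   T   T   T   T   T   T   T   T   T   T   T   T   T

12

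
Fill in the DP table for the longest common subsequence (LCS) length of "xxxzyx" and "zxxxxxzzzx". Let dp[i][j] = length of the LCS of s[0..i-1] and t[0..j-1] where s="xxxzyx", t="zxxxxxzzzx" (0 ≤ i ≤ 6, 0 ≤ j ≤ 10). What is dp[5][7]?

4

   ''  z  x  x  x  x  x  z  z  z  x
''  0  0  0  0  0  0  0  0  0  0  0
 x  0  0  1  1  1  1  1  1  1  1  1
 x  0  0  1  2  2  2  2  2  2  2  2
 x  0  0  1  2  3  3  3  3  3  3  3
 z  0  1  1  2  3  3  3  4  4  4  4
 y  0  1  1  2  3  3  3  4  4  4  4
 x  0  1  2  2  3  4  4  4  4  4  5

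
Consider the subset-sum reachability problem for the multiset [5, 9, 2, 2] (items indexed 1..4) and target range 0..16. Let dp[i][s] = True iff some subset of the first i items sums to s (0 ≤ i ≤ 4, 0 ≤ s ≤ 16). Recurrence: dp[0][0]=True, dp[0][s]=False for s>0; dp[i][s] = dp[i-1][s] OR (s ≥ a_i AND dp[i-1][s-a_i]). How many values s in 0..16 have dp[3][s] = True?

8

i\s   0   1   2   3   4   5   6   7   8   9  10  11  12  13  14  15  16
  0   T   F   F   F   F   F   F   F   F   F   F   F   F   F   F   F   F
  1   T   F   F   F   F   T   F   F   F   F   F   F   F   F   F   F   F
  2   T   F   F   F   F   T   F   F   F   T   F   F   F   F   T   F   F
  3   T   F   T   F   F   T   F   T   F   T   F   T   F   F   T   F   T
  4   T   F   T   F   T   T   F   T   F   T   F   T   F   T   T   F   T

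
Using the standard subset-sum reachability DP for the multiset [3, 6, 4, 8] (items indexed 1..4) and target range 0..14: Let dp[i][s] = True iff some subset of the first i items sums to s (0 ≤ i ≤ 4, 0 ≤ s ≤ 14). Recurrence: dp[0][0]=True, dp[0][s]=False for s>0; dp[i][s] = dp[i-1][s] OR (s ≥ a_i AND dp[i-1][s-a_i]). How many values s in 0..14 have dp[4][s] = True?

i\s   0   1   2   3   4   5   6   7   8   9  10  11  12  13  14
  0   T   F   F   F   F   F   F   F   F   F   F   F   F   F   F
  1   T   F   F   T   F   F   F   F   F   F   F   F   F   F   F
  2   T   F   F   T   F   F   T   F   F   T   F   F   F   F   F
  3   T   F   F   T   T   F   T   T   F   T   T   F   F   T   F
  4   T   F   F   T   T   F   T   T   T   T   T   T   T   T   T

12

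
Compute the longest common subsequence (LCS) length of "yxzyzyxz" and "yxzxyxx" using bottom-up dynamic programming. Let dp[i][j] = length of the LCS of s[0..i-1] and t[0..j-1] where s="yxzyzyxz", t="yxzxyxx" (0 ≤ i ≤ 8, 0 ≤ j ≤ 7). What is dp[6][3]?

   ''  y  x  z  x  y  x  x
''  0  0  0  0  0  0  0  0
 y  0  1  1  1  1  1  1  1
 x  0  1  2  2  2  2  2  2
 z  0  1  2  3  3  3  3  3
 y  0  1  2  3  3  4  4  4
 z  0  1  2  3  3  4  4  4
 y  0  1  2  3  3  4  4  4
 x  0  1  2  3  4  4  5  5
 z  0  1  2  3  4  4  5  5

3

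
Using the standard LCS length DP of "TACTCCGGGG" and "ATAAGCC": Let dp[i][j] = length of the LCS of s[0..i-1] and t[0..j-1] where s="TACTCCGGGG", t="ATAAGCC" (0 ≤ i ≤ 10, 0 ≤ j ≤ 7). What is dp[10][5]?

3

   ''  A  T  A  A  G  C  C
''  0  0  0  0  0  0  0  0
 T  0  0  1  1  1  1  1  1
 A  0  1  1  2  2  2  2  2
 C  0  1  1  2  2  2  3  3
 T  0  1  2  2  2  2  3  3
 C  0  1  2  2  2  2  3  4
 C  0  1  2  2  2  2  3  4
 G  0  1  2  2  2  3  3  4
 G  0  1  2  2  2  3  3  4
 G  0  1  2  2  2  3  3  4
 G  0  1  2  2  2  3  3  4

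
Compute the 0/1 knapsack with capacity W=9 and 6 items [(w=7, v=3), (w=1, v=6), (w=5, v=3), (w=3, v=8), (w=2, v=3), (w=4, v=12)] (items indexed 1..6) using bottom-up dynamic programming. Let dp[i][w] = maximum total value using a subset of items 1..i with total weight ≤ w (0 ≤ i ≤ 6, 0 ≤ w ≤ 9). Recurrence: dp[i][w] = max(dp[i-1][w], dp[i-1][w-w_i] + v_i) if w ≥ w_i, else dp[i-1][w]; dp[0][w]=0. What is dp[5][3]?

9

i\w   0   1   2   3   4   5   6   7   8   9
  0   0   0   0   0   0   0   0   0   0   0
  1   0   0   0   0   0   0   0   3   3   3
  2   0   6   6   6   6   6   6   6   9   9
  3   0   6   6   6   6   6   9   9   9   9
  4   0   6   6   8  14  14  14  14  14  17
  5   0   6   6   9  14  14  17  17  17  17
  6   0   6   6   9  14  18  18  21  26  26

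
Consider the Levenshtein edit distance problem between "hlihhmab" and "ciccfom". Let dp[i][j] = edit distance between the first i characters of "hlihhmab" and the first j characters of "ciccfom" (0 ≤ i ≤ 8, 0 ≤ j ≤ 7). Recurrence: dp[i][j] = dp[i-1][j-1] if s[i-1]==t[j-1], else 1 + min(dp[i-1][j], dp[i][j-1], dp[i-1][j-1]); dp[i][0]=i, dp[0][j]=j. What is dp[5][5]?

   ''  c  i  c  c  f  o  m
''  0  1  2  3  4  5  6  7
 h  1  1  2  3  4  5  6  7
 l  2  2  2  3  4  5  6  7
 i  3  3  2  3  4  5  6  7
 h  4  4  3  3  4  5  6  7
 h  5  5  4  4  4  5  6  7
 m  6  6  5  5  5  5  6  6
 a  7  7  6  6  6  6  6  7
 b  8  8  7  7  7  7  7  7

5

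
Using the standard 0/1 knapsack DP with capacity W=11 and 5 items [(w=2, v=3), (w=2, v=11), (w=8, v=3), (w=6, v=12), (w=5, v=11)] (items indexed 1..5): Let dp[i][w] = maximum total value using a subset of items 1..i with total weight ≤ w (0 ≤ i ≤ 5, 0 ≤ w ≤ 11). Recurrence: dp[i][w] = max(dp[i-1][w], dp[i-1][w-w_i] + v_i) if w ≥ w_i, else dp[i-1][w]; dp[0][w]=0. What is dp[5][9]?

25

i\w   0   1   2   3   4   5   6   7   8   9  10  11
  0   0   0   0   0   0   0   0   0   0   0   0   0
  1   0   0   3   3   3   3   3   3   3   3   3   3
  2   0   0  11  11  14  14  14  14  14  14  14  14
  3   0   0  11  11  14  14  14  14  14  14  14  14
  4   0   0  11  11  14  14  14  14  23  23  26  26
  5   0   0  11  11  14  14  14  22  23  25  26  26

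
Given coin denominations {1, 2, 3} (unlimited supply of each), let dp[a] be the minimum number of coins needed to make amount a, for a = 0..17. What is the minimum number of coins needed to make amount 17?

 a  0  1  2  3  4  5  6  7  8  9 10 11 12 13 14 15 16 17
dp  0  1  1  1  2  2  2  3  3  3  4  4  4  5  5  5  6  6

6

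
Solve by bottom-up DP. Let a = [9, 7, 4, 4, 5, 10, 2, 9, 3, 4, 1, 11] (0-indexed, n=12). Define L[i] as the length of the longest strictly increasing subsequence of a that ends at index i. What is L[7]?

3

   i    0    1    2    3    4    5    6    7    8    9   10   11
a[i]    9    7    4    4    5   10    2    9    3    4    1   11
L[i]    1    1    1    1    2    3    1    3    2    3    1    4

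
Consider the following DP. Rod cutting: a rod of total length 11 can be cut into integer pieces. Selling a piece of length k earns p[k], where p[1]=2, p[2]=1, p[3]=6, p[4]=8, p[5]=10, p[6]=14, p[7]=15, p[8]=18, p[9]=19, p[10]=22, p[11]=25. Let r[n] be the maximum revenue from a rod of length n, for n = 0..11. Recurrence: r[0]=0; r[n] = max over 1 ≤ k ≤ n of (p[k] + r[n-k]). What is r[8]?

   n    0    1    2    3    4    5    6    7    8    9   10   11
r[n]    0    2    4    6    8   10   14   16   18   20   22   25

18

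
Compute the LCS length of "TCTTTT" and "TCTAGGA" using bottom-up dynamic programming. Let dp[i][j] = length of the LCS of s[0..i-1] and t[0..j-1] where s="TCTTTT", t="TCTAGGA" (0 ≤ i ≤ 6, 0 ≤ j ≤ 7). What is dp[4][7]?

3

   ''  T  C  T  A  G  G  A
''  0  0  0  0  0  0  0  0
 T  0  1  1  1  1  1  1  1
 C  0  1  2  2  2  2  2  2
 T  0  1  2  3  3  3  3  3
 T  0  1  2  3  3  3  3  3
 T  0  1  2  3  3  3  3  3
 T  0  1  2  3  3  3  3  3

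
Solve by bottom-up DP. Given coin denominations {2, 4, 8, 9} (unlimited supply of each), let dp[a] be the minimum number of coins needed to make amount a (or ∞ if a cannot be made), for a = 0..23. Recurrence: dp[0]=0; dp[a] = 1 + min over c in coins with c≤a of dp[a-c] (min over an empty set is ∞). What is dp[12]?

2

 a  0  1  2  3  4  5  6  7  8  9 10 11 12 13 14 15 16 17 18 19 20 21 22 23
dp  0  -  1  -  1  -  2  -  1  1  2  2  2  2  3  3  2  2  2  3  3  3  3  4
(- denotes ∞ / unreachable)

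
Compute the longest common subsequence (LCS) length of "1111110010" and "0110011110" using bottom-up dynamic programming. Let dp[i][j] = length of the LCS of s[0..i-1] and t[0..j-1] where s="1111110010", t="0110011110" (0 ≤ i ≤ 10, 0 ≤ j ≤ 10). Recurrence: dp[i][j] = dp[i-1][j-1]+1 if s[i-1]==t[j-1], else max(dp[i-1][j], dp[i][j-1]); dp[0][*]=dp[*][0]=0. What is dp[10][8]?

   ''  0  1  1  0  0  1  1  1  1  0
''  0  0  0  0  0  0  0  0  0  0  0
 1  0  0  1  1  1  1  1  1  1  1  1
 1  0  0  1  2  2  2  2  2  2  2  2
 1  0  0  1  2  2  2  3  3  3  3  3
 1  0  0  1  2  2  2  3  4  4  4  4
 1  0  0  1  2  2  2  3  4  5  5  5
 1  0  0  1  2  2  2  3  4  5  6  6
 0  0  1  1  2  3  3  3  4  5  6  7
 0  0  1  1  2  3  4  4  4  5  6  7
 1  0  1  2  2  3  4  5  5  5  6  7
 0  0  1  2  2  3  4  5  5  5  6  7

5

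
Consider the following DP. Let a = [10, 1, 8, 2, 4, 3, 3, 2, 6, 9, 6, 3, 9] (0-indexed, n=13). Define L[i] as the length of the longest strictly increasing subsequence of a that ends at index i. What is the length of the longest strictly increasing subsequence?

   i    0    1    2    3    4    5    6    7    8    9   10   11   12
a[i]   10    1    8    2    4    3    3    2    6    9    6    3    9
L[i]    1    1    2    2    3    3    3    2    4    5    4    3    5

5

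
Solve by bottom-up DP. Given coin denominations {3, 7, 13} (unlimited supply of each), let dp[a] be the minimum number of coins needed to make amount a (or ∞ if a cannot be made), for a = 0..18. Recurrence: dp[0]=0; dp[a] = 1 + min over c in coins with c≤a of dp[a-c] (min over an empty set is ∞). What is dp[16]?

2

 a  0  1  2  3  4  5  6  7  8  9 10 11 12 13 14 15 16 17 18
dp  0  -  -  1  -  -  2  1  -  3  2  -  4  1  2  5  2  3  6
(- denotes ∞ / unreachable)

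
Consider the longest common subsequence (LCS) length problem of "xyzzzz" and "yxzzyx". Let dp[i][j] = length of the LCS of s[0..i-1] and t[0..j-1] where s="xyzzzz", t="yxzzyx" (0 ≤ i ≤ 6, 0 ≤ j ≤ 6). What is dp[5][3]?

2

   ''  y  x  z  z  y  x
''  0  0  0  0  0  0  0
 x  0  0  1  1  1  1  1
 y  0  1  1  1  1  2  2
 z  0  1  1  2  2  2  2
 z  0  1  1  2  3  3  3
 z  0  1  1  2  3  3  3
 z  0  1  1  2  3  3  3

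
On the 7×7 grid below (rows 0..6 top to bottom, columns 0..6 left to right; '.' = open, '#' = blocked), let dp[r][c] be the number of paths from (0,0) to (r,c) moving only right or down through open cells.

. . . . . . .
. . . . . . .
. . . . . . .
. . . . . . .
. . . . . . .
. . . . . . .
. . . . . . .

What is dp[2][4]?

r\c   0   1   2   3   4   5   6
  0   1   1   1   1   1   1   1
  1   1   2   3   4   5   6   7
  2   1   3   6  10  15  21  28
  3   1   4  10  20  35  56  84
  4   1   5  15  35  70 126 210
  5   1   6  21  56 126 252 462
  6   1   7  28  84 210 462 924

15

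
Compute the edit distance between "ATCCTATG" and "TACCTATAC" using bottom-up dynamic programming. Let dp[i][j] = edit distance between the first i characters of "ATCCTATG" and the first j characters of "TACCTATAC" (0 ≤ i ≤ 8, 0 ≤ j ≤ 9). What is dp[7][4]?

5

   ''  T  A  C  C  T  A  T  A  C
''  0  1  2  3  4  5  6  7  8  9
 A  1  1  1  2  3  4  5  6  7  8
 T  2  1  2  2  3  3  4  5  6  7
 C  3  2  2  2  2  3  4  5  6  6
 C  4  3  3  2  2  3  4  5  6  6
 T  5  4  4  3  3  2  3  4  5  6
 A  6  5  4  4  4  3  2  3  4  5
 T  7  6  5  5  5  4  3  2  3  4
 G  8  7  6  6  6  5  4  3  3  4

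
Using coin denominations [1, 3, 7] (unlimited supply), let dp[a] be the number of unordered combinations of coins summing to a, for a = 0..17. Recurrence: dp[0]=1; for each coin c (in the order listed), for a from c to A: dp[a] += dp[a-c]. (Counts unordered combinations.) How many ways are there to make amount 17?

after  coin     0     1     2     3     4     5     6     7     8     9    10    11    12    13    14    15    16    17
          1     1     1     1     1     1     1     1     1     1     1     1     1     1     1     1     1     1     1
          3     1     1     1     2     2     2     3     3     3     4     4     4     5     5     5     6     6     6
          7     1     1     1     2     2     2     3     4     4     5     6     6     7     8     9    10    11    12

12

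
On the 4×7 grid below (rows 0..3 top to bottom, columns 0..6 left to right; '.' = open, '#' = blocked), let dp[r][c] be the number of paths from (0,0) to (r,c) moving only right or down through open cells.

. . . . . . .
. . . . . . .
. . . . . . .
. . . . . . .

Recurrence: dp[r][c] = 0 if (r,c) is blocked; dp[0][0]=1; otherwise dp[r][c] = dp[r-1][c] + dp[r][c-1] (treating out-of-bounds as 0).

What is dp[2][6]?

28

r\c   0   1   2   3   4   5   6
  0   1   1   1   1   1   1   1
  1   1   2   3   4   5   6   7
  2   1   3   6  10  15  21  28
  3   1   4  10  20  35  56  84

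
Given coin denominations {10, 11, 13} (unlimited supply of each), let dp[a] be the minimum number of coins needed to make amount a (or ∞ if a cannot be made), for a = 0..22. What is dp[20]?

2

 a  0  1  2  3  4  5  6  7  8  9 10 11 12 13 14 15 16 17 18 19 20 21 22
dp  0  -  -  -  -  -  -  -  -  -  1  1  -  1  -  -  -  -  -  -  2  2  2
(- denotes ∞ / unreachable)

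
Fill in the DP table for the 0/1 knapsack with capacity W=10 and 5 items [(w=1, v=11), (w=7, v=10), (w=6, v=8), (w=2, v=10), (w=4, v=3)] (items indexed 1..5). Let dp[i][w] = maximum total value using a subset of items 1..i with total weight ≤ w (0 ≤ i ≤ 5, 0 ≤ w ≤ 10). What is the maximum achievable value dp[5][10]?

31

i\w   0   1   2   3   4   5   6   7   8   9  10
  0   0   0   0   0   0   0   0   0   0   0   0
  1   0  11  11  11  11  11  11  11  11  11  11
  2   0  11  11  11  11  11  11  11  21  21  21
  3   0  11  11  11  11  11  11  19  21  21  21
  4   0  11  11  21  21  21  21  21  21  29  31
  5   0  11  11  21  21  21  21  24  24  29  31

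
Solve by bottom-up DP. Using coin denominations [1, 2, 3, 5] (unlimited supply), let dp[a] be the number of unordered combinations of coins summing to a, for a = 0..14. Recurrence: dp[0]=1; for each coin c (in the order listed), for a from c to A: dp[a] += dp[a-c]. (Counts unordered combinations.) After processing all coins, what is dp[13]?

after  coin     0     1     2     3     4     5     6     7     8     9    10    11    12    13    14
          1     1     1     1     1     1     1     1     1     1     1     1     1     1     1     1
          2     1     1     2     2     3     3     4     4     5     5     6     6     7     7     8
          3     1     1     2     3     4     5     7     8    10    12    14    16    19    21    24
          5     1     1     2     3     4     6     8    10    13    16    20    24    29    34    40

34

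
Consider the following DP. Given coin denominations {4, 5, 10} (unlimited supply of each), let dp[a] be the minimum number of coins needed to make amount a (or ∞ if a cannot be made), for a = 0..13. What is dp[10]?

1

 a  0  1  2  3  4  5  6  7  8  9 10 11 12 13
dp  0  -  -  -  1  1  -  -  2  2  1  -  3  3
(- denotes ∞ / unreachable)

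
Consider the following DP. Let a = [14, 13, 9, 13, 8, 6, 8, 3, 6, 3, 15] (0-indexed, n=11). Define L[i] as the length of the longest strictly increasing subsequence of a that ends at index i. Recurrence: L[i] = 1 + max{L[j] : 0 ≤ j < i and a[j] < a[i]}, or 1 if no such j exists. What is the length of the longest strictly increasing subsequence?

   i    0    1    2    3    4    5    6    7    8    9   10
a[i]   14   13    9   13    8    6    8    3    6    3   15
L[i]    1    1    1    2    1    1    2    1    2    1    3

3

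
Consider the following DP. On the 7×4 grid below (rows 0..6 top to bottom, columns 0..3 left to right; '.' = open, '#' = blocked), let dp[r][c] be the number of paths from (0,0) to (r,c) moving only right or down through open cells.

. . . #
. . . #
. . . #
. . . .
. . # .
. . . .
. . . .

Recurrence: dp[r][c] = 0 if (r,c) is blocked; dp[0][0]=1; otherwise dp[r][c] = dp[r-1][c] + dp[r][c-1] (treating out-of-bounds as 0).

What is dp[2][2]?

r\c   0   1   2   3
  0   1   1   1   0
  1   1   2   3   0
  2   1   3   6   0
  3   1   4  10  10
  4   1   5   0  10
  5   1   6   6  16
  6   1   7  13  29

6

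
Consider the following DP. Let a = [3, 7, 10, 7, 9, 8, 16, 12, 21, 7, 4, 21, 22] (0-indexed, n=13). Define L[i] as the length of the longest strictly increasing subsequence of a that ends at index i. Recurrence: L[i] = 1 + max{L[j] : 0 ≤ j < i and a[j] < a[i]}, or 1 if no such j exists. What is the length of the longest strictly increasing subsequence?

6

   i    0    1    2    3    4    5    6    7    8    9   10   11   12
a[i]    3    7   10    7    9    8   16   12   21    7    4   21   22
L[i]    1    2    3    2    3    3    4    4    5    2    2    5    6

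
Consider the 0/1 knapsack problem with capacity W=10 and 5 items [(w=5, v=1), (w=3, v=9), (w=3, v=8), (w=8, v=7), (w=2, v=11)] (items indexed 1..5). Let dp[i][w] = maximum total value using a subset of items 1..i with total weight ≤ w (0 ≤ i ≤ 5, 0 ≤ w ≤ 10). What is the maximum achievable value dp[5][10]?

i\w   0   1   2   3   4   5   6   7   8   9  10
  0   0   0   0   0   0   0   0   0   0   0   0
  1   0   0   0   0   0   1   1   1   1   1   1
  2   0   0   0   9   9   9   9   9  10  10  10
  3   0   0   0   9   9   9  17  17  17  17  17
  4   0   0   0   9   9   9  17  17  17  17  17
  5   0   0  11  11  11  20  20  20  28  28  28

28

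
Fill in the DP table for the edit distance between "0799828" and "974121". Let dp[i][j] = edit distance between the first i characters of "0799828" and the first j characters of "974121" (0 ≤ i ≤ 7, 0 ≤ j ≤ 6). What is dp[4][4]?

   ''  9  7  4  1  2  1
''  0  1  2  3  4  5  6
 0  1  1  2  3  4  5  6
 7  2  2  1  2  3  4  5
 9  3  2  2  2  3  4  5
 9  4  3  3  3  3  4  5
 8  5  4  4  4  4  4  5
 2  6  5  5  5  5  4  5
 8  7  6  6  6  6  5  5

3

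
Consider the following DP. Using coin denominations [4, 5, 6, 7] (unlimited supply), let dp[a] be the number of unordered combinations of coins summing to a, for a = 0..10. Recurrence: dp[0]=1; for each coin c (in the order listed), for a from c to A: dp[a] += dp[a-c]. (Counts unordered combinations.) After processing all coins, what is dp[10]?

2

after  coin     0     1     2     3     4     5     6     7     8     9    10
          4     1     0     0     0     1     0     0     0     1     0     0
          5     1     0     0     0     1     1     0     0     1     1     1
          6     1     0     0     0     1     1     1     0     1     1     2
          7     1     0     0     0     1     1     1     1     1     1     2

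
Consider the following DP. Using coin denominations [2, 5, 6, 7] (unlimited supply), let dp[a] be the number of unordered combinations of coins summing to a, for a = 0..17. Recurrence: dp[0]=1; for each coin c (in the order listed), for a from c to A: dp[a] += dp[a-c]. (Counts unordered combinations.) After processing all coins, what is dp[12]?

5

after  coin     0     1     2     3     4     5     6     7     8     9    10    11    12    13    14    15    16    17
          2     1     0     1     0     1     0     1     0     1     0     1     0     1     0     1     0     1     0
          5     1     0     1     0     1     1     1     1     1     1     2     1     2     1     2     2     2     2
          6     1     0     1     0     1     1     2     1     2     1     3     2     4     2     4     3     5     4
          7     1     0     1     0     1     1     2     2     2     2     3     3     5     4     6     5     7     7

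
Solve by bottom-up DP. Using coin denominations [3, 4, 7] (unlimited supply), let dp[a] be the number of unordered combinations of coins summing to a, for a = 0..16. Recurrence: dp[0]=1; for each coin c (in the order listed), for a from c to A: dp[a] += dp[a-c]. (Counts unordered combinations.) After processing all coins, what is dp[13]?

2

after  coin     0     1     2     3     4     5     6     7     8     9    10    11    12    13    14    15    16
          3     1     0     0     1     0     0     1     0     0     1     0     0     1     0     0     1     0
          4     1     0     0     1     1     0     1     1     1     1     1     1     2     1     1     2     2
          7     1     0     0     1     1     0     1     2     1     1     2     2     2     2     3     3     3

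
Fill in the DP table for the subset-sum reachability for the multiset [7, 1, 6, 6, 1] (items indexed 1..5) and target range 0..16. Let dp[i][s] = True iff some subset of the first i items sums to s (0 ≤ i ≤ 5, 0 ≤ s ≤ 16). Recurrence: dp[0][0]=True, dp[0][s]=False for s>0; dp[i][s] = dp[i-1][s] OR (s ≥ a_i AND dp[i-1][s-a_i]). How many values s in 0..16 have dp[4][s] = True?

8

i\s   0   1   2   3   4   5   6   7   8   9  10  11  12  13  14  15  16
  0   T   F   F   F   F   F   F   F   F   F   F   F   F   F   F   F   F
  1   T   F   F   F   F   F   F   T   F   F   F   F   F   F   F   F   F
  2   T   T   F   F   F   F   F   T   T   F   F   F   F   F   F   F   F
  3   T   T   F   F   F   F   T   T   T   F   F   F   F   T   T   F   F
  4   T   T   F   F   F   F   T   T   T   F   F   F   T   T   T   F   F
  5   T   T   T   F   F   F   T   T   T   T   F   F   T   T   T   T   F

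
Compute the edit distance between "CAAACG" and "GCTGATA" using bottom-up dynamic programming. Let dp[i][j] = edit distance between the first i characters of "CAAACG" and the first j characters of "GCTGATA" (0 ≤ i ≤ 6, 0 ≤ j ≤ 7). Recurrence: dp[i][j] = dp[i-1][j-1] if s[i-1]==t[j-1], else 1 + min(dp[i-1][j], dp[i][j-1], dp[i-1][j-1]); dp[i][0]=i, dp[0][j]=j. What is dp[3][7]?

   ''  G  C  T  G  A  T  A
''  0  1  2  3  4  5  6  7
 C  1  1  1  2  3  4  5  6
 A  2  2  2  2  3  3  4  5
 A  3  3  3  3  3  3  4  4
 A  4  4  4  4  4  3  4  4
 C  5  5  4  5  5  4  4  5
 G  6  5  5  5  5  5  5  5

4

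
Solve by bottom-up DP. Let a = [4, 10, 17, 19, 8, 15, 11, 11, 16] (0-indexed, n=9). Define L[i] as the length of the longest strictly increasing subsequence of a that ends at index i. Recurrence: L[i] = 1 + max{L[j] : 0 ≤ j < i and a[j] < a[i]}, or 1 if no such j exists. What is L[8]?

   i    0    1    2    3    4    5    6    7    8
a[i]    4   10   17   19    8   15   11   11   16
L[i]    1    2    3    4    2    3    3    3    4

4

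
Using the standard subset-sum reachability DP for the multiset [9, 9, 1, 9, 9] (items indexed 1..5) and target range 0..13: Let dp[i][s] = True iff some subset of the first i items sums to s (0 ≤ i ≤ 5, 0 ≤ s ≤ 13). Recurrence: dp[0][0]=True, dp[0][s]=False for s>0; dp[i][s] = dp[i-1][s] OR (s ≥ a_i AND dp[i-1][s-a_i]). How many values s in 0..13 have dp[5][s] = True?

i\s   0   1   2   3   4   5   6   7   8   9  10  11  12  13
  0   T   F   F   F   F   F   F   F   F   F   F   F   F   F
  1   T   F   F   F   F   F   F   F   F   T   F   F   F   F
  2   T   F   F   F   F   F   F   F   F   T   F   F   F   F
  3   T   T   F   F   F   F   F   F   F   T   T   F   F   F
  4   T   T   F   F   F   F   F   F   F   T   T   F   F   F
  5   T   T   F   F   F   F   F   F   F   T   T   F   F   F

4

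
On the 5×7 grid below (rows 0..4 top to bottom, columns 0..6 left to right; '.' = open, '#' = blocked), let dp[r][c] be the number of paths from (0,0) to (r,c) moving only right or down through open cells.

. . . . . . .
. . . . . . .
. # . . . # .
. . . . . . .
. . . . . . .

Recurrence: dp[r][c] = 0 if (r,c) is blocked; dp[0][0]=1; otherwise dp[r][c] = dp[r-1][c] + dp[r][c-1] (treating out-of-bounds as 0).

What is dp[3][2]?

r\c   0   1   2   3   4   5   6
  0   1   1   1   1   1   1   1
  1   1   2   3   4   5   6   7
  2   1   0   3   7  12   0   7
  3   1   1   4  11  23  23  30
  4   1   2   6  17  40  63  93

4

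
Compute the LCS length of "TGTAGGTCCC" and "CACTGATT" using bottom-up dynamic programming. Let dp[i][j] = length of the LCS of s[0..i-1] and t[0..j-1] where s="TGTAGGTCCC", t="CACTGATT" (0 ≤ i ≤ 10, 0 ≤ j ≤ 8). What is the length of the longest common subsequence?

4

   ''  C  A  C  T  G  A  T  T
''  0  0  0  0  0  0  0  0  0
 T  0  0  0  0  1  1  1  1  1
 G  0  0  0  0  1  2  2  2  2
 T  0  0  0  0  1  2  2  3  3
 A  0  0  1  1  1  2  3  3  3
 G  0  0  1  1  1  2  3  3  3
 G  0  0  1  1  1  2  3  3  3
 T  0  0  1  1  2  2  3  4  4
 C  0  1  1  2  2  2  3  4  4
 C  0  1  1  2  2  2  3  4  4
 C  0  1  1  2  2  2  3  4  4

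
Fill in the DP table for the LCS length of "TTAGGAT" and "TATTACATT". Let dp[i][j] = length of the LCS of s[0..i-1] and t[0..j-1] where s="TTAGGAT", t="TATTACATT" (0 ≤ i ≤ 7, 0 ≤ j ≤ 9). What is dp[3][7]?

3

   ''  T  A  T  T  A  C  A  T  T
''  0  0  0  0  0  0  0  0  0  0
 T  0  1  1  1  1  1  1  1  1  1
 T  0  1  1  2  2  2  2  2  2  2
 A  0  1  2  2  2  3  3  3  3  3
 G  0  1  2  2  2  3  3  3  3  3
 G  0  1  2  2  2  3  3  3  3  3
 A  0  1  2  2  2  3  3  4  4  4
 T  0  1  2  3  3  3  3  4  5  5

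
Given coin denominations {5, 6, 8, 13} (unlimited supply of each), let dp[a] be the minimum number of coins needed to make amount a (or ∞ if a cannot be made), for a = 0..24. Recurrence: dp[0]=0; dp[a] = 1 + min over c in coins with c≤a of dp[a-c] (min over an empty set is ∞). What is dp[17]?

 a  0  1  2  3  4  5  6  7  8  9 10 11 12 13 14 15 16 17 18 19 20 21 22 23 24
dp  0  -  -  -  -  1  1  -  1  -  2  2  2  1  2  3  2  3  2  2  3  2  3  3  3
(- denotes ∞ / unreachable)

3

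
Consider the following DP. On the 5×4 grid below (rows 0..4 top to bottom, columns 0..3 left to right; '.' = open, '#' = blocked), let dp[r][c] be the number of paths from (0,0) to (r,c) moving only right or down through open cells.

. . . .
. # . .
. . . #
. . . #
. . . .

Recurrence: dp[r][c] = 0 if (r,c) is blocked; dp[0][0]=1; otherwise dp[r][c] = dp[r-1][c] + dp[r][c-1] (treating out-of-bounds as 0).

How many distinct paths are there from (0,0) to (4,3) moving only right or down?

7

r\c   0   1   2   3
  0   1   1   1   1
  1   1   0   1   2
  2   1   1   2   0
  3   1   2   4   0
  4   1   3   7   7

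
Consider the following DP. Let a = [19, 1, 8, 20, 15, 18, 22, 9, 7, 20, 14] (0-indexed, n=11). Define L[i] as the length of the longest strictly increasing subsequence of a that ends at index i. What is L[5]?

   i    0    1    2    3    4    5    6    7    8    9   10
a[i]   19    1    8   20   15   18   22    9    7   20   14
L[i]    1    1    2    3    3    4    5    3    2    5    4

4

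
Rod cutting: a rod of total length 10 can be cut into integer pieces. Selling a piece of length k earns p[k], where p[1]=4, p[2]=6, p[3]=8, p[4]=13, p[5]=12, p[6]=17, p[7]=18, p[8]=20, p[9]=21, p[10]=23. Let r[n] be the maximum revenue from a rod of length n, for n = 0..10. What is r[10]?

   n    0    1    2    3    4    5    6    7    8    9   10
r[n]    0    4    8   12   16   20   24   28   32   36   40

40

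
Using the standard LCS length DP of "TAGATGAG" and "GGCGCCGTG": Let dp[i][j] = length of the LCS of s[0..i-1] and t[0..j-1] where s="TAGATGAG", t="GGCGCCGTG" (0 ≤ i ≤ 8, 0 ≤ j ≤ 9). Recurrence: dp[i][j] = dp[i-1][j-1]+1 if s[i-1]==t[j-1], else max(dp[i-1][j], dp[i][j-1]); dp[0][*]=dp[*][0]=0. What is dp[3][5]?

1

   ''  G  G  C  G  C  C  G  T  G
''  0  0  0  0  0  0  0  0  0  0
 T  0  0  0  0  0  0  0  0  1  1
 A  0  0  0  0  0  0  0  0  1  1
 G  0  1  1  1  1  1  1  1  1  2
 A  0  1  1  1  1  1  1  1  1  2
 T  0  1  1  1  1  1  1  1  2  2
 G  0  1  2  2  2  2  2  2  2  3
 A  0  1  2  2  2  2  2  2  2  3
 G  0  1  2  2  3  3  3  3  3  3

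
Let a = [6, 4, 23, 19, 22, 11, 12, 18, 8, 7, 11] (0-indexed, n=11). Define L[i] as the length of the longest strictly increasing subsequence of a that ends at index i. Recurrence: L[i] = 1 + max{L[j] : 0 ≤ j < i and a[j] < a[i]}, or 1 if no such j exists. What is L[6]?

   i    0    1    2    3    4    5    6    7    8    9   10
a[i]    6    4   23   19   22   11   12   18    8    7   11
L[i]    1    1    2    2    3    2    3    4    2    2    3

3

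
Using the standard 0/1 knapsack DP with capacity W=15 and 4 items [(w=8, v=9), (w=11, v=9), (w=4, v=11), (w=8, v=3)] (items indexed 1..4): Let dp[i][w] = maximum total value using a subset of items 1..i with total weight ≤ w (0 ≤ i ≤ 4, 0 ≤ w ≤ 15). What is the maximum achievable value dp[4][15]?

20

i\w   0   1   2   3   4   5   6   7   8   9  10  11  12  13  14  15
  0   0   0   0   0   0   0   0   0   0   0   0   0   0   0   0   0
  1   0   0   0   0   0   0   0   0   9   9   9   9   9   9   9   9
  2   0   0   0   0   0   0   0   0   9   9   9   9   9   9   9   9
  3   0   0   0   0  11  11  11  11  11  11  11  11  20  20  20  20
  4   0   0   0   0  11  11  11  11  11  11  11  11  20  20  20  20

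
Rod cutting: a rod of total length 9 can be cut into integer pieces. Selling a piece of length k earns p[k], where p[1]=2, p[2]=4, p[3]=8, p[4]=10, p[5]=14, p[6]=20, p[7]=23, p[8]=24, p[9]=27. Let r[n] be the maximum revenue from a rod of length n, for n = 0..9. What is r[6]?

   n    0    1    2    3    4    5    6    7    8    9
r[n]    0    2    4    8   10   14   20   23   25   28

20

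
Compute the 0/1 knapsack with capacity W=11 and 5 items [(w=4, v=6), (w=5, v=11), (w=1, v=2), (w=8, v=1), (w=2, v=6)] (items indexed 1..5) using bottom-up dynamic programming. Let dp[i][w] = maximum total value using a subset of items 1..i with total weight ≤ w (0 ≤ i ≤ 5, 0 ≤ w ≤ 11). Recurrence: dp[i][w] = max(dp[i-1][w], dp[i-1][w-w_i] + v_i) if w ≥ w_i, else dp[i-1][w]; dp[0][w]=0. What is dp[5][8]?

i\w   0   1   2   3   4   5   6   7   8   9  10  11
  0   0   0   0   0   0   0   0   0   0   0   0   0
  1   0   0   0   0   6   6   6   6   6   6   6   6
  2   0   0   0   0   6  11  11  11  11  17  17  17
  3   0   2   2   2   6  11  13  13  13  17  19  19
  4   0   2   2   2   6  11  13  13  13  17  19  19
  5   0   2   6   8   8  11  13  17  19  19  19  23

19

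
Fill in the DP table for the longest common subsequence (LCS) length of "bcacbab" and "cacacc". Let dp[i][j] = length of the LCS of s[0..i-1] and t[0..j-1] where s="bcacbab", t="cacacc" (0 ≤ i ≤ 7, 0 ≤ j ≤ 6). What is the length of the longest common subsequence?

4

   ''  c  a  c  a  c  c
''  0  0  0  0  0  0  0
 b  0  0  0  0  0  0  0
 c  0  1  1  1  1  1  1
 a  0  1  2  2  2  2  2
 c  0  1  2  3  3  3  3
 b  0  1  2  3  3  3  3
 a  0  1  2  3  4  4  4
 b  0  1  2  3  4  4  4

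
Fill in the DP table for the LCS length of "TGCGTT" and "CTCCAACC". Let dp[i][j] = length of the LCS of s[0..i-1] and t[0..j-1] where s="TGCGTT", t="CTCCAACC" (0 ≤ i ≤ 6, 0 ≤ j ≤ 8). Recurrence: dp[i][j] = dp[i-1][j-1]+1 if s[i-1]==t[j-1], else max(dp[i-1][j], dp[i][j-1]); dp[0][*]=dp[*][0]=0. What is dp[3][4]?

   ''  C  T  C  C  A  A  C  C
''  0  0  0  0  0  0  0  0  0
 T  0  0  1  1  1  1  1  1  1
 G  0  0  1  1  1  1  1  1  1
 C  0  1  1  2  2  2  2  2  2
 G  0  1  1  2  2  2  2  2  2
 T  0  1  2  2  2  2  2  2  2
 T  0  1  2  2  2  2  2  2  2

2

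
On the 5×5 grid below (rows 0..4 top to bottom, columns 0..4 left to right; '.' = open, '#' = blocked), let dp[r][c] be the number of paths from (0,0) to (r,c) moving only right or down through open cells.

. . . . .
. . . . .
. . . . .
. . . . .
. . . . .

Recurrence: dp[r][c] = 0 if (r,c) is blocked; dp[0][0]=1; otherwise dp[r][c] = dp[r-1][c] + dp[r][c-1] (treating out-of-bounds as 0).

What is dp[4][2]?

15

r\c   0   1   2   3   4
  0   1   1   1   1   1
  1   1   2   3   4   5
  2   1   3   6  10  15
  3   1   4  10  20  35
  4   1   5  15  35  70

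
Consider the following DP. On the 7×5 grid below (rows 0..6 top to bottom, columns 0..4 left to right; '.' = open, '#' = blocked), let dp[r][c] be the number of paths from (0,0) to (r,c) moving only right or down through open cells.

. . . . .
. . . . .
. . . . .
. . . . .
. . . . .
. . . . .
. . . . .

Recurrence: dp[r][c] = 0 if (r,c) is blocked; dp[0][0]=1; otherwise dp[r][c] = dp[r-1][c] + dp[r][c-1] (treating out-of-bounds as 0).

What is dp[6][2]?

28

r\c   0   1   2   3   4
  0   1   1   1   1   1
  1   1   2   3   4   5
  2   1   3   6  10  15
  3   1   4  10  20  35
  4   1   5  15  35  70
  5   1   6  21  56 126
  6   1   7  28  84 210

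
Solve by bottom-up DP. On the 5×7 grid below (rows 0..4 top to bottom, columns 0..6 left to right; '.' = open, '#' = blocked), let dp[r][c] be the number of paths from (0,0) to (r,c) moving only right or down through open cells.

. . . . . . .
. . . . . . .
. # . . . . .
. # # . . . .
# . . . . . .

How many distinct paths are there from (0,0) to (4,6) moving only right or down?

125

r\c   0   1   2   3   4   5   6
  0   1   1   1   1   1   1   1
  1   1   2   3   4   5   6   7
  2   1   0   3   7  12  18  25
  3   1   0   0   7  19  37  62
  4   0   0   0   7  26  63 125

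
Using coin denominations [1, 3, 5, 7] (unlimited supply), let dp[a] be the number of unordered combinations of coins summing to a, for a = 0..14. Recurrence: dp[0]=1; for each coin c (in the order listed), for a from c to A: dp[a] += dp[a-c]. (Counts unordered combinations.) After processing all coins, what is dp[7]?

5

after  coin     0     1     2     3     4     5     6     7     8     9    10    11    12    13    14
          1     1     1     1     1     1     1     1     1     1     1     1     1     1     1     1
          3     1     1     1     2     2     2     3     3     3     4     4     4     5     5     5
          5     1     1     1     2     2     3     4     4     5     6     7     8     9    10    11
          7     1     1     1     2     2     3     4     5     6     7     9    10    12    14    16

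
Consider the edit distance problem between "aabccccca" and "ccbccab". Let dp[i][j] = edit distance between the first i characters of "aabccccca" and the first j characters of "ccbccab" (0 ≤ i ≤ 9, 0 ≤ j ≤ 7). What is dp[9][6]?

   ''  c  c  b  c  c  a  b
''  0  1  2  3  4  5  6  7
 a  1  1  2  3  4  5  5  6
 a  2  2  2  3  4  5  5  6
 b  3  3  3  2  3  4  5  5
 c  4  3  3  3  2  3  4  5
 c  5  4  3  4  3  2  3  4
 c  6  5  4  4  4  3  3  4
 c  7  6  5  5  4  4  4  4
 c  8  7  6  6  5  4  5  5
 a  9  8  7  7  6  5  4  5

4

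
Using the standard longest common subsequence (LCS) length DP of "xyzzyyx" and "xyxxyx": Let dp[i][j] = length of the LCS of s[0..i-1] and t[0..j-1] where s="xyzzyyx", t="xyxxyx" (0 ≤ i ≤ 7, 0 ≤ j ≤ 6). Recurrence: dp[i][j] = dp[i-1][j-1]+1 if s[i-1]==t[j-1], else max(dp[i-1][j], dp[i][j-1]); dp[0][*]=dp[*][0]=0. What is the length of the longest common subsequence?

   ''  x  y  x  x  y  x
''  0  0  0  0  0  0  0
 x  0  1  1  1  1  1  1
 y  0  1  2  2  2  2  2
 z  0  1  2  2  2  2  2
 z  0  1  2  2  2  2  2
 y  0  1  2  2  2  3  3
 y  0  1  2  2  2  3  3
 x  0  1  2  3  3  3  4

4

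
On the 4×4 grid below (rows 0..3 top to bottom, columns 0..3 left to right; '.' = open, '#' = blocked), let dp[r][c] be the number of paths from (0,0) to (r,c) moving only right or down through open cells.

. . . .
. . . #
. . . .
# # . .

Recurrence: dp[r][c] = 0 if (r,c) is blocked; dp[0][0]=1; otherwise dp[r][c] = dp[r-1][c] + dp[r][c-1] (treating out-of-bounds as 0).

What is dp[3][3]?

12

r\c   0   1   2   3
  0   1   1   1   1
  1   1   2   3   0
  2   1   3   6   6
  3   0   0   6  12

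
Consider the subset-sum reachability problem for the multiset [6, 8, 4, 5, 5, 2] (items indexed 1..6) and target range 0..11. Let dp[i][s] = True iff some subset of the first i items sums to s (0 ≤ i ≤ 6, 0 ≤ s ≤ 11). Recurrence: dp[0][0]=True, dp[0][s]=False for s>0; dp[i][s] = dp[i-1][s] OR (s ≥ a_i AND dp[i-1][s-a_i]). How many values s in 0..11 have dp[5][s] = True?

i\s   0   1   2   3   4   5   6   7   8   9  10  11
  0   T   F   F   F   F   F   F   F   F   F   F   F
  1   T   F   F   F   F   F   T   F   F   F   F   F
  2   T   F   F   F   F   F   T   F   T   F   F   F
  3   T   F   F   F   T   F   T   F   T   F   T   F
  4   T   F   F   F   T   T   T   F   T   T   T   T
  5   T   F   F   F   T   T   T   F   T   T   T   T
  6   T   F   T   F   T   T   T   T   T   T   T   T

8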